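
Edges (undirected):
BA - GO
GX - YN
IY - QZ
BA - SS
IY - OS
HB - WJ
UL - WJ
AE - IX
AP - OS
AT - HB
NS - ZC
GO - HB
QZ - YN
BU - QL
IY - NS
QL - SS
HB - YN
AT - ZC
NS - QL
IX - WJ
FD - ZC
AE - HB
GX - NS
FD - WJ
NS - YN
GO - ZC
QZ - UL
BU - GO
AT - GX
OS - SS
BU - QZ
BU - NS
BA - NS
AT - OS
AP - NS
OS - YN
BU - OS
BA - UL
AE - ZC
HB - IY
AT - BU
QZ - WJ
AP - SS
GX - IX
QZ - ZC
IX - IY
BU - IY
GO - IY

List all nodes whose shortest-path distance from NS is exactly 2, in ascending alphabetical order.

Level 0: NS
Level 1: AP, BA, BU, GX, IY, QL, YN, ZC
Level 2: AE, AT, FD, GO, HB, IX, OS, QZ, SS, UL
Level 3: WJ

AE, AT, FD, GO, HB, IX, OS, QZ, SS, UL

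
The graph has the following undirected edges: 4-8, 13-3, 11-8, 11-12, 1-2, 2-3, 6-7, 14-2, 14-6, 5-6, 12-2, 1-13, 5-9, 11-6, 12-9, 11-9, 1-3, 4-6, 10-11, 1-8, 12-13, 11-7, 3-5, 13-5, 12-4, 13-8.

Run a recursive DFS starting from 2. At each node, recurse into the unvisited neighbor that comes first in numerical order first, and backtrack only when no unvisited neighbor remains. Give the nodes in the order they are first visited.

Visit 2
2 → 1
1 → 3
3 → 5
5 → 6
6 → 4
4 → 8
8 → 11
11 → 7
11 → 9
9 → 12
12 → 13
11 → 10
6 → 14

2 → 1 → 3 → 5 → 6 → 4 → 8 → 11 → 7 → 9 → 12 → 13 → 10 → 14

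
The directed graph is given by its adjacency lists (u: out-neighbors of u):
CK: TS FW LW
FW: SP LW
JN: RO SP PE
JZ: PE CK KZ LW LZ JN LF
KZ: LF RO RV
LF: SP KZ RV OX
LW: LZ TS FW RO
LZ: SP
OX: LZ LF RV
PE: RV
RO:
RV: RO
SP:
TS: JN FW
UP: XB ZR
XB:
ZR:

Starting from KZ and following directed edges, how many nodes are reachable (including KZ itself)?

7

BFS from KZ visits: KZ, LF, RO, RV, SP, OX, LZ
Reachable nodes: 7 of 17 total.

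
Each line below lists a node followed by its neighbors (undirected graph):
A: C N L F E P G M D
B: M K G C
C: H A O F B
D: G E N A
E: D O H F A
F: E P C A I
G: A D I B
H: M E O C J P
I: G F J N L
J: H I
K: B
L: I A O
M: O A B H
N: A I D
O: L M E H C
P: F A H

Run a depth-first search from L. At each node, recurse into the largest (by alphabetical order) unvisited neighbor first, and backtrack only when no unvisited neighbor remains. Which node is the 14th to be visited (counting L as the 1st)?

Visit L
L → O
O → M
M → H
H → P
P → F
F → I
I → N
N → D
D → G
G → B
B → K
B → C
C → A
A → E
I → J

Visit order: L, O, M, H, P, F, I, N, D, G, B, K, C, A, E, J

A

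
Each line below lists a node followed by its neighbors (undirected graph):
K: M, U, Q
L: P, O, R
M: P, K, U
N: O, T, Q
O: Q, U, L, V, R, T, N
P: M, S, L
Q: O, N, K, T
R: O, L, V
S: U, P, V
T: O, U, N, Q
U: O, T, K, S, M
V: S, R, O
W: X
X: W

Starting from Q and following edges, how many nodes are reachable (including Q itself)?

12

BFS from Q visits: Q, O, N, K, T, U, L, V, R, M, S, P
Reachable nodes: 12 of 14 total.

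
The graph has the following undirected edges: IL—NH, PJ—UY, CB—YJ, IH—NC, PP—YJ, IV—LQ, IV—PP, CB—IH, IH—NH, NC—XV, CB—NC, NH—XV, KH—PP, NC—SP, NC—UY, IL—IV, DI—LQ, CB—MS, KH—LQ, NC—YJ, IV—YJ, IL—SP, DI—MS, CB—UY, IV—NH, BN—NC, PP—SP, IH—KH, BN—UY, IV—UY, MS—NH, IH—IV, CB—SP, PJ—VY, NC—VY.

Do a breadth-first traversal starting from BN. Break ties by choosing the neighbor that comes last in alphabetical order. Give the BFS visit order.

Visit BN; enqueue UY, NC → queue [UY, NC]
Visit UY; enqueue PJ, IV, CB → queue [NC, PJ, IV, CB]
Visit NC; enqueue YJ, XV, VY, SP, IH → queue [PJ, IV, CB, YJ, XV, VY, SP, IH]
Visit PJ → queue [IV, CB, YJ, XV, VY, SP, IH]
Visit IV; enqueue PP, NH, LQ, IL → queue [CB, YJ, XV, VY, SP, IH, PP, NH, LQ, IL]
Visit CB; enqueue MS → queue [YJ, XV, VY, SP, IH, PP, NH, LQ, IL, MS]
Visit YJ → queue [XV, VY, SP, IH, PP, NH, LQ, IL, MS]
Visit XV → queue [VY, SP, IH, PP, NH, LQ, IL, MS]
Visit VY → queue [SP, IH, PP, NH, LQ, IL, MS]
Visit SP → queue [IH, PP, NH, LQ, IL, MS]
Visit IH; enqueue KH → queue [PP, NH, LQ, IL, MS, KH]
Visit PP → queue [NH, LQ, IL, MS, KH]
Visit NH → queue [LQ, IL, MS, KH]
Visit LQ; enqueue DI → queue [IL, MS, KH, DI]
Visit IL → queue [MS, KH, DI]
Visit MS → queue [KH, DI]
Visit KH → queue [DI]
Visit DI → queue []

BN → UY → NC → PJ → IV → CB → YJ → XV → VY → SP → IH → PP → NH → LQ → IL → MS → KH → DI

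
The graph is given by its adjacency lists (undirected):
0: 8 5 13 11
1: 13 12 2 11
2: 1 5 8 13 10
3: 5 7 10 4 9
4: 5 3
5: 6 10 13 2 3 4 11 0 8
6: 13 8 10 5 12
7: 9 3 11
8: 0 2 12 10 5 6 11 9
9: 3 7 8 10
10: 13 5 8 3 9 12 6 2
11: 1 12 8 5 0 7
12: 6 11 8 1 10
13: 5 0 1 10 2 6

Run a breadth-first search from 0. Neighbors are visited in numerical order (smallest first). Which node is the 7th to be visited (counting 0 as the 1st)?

Visit 0; enqueue 5, 8, 11, 13 → queue [5, 8, 11, 13]
Visit 5; enqueue 2, 3, 4, 6, 10 → queue [8, 11, 13, 2, 3, 4, 6, 10]
Visit 8; enqueue 9, 12 → queue [11, 13, 2, 3, 4, 6, 10, 9, 12]
Visit 11; enqueue 1, 7 → queue [13, 2, 3, 4, 6, 10, 9, 12, 1, 7]
Visit 13 → queue [2, 3, 4, 6, 10, 9, 12, 1, 7]
Visit 2 → queue [3, 4, 6, 10, 9, 12, 1, 7]
Visit 3 → queue [4, 6, 10, 9, 12, 1, 7]
Visit 4 → queue [6, 10, 9, 12, 1, 7]
Visit 6 → queue [10, 9, 12, 1, 7]
Visit 10 → queue [9, 12, 1, 7]
Visit 9 → queue [12, 1, 7]
Visit 12 → queue [1, 7]
Visit 1 → queue [7]
Visit 7 → queue []

Visit order: 0, 5, 8, 11, 13, 2, 3, 4, 6, 10, 9, 12, 1, 7

3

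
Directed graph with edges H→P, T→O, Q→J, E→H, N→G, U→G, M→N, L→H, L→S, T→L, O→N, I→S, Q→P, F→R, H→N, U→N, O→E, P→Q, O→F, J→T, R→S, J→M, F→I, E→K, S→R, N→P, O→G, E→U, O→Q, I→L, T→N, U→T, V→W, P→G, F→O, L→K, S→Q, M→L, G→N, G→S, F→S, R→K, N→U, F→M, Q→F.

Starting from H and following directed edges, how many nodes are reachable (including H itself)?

BFS from H visits: H, P, N, Q, G, U, J, F, S, T, M, R, O, I, L, K, E
Reachable nodes: 17 of 19 total.

17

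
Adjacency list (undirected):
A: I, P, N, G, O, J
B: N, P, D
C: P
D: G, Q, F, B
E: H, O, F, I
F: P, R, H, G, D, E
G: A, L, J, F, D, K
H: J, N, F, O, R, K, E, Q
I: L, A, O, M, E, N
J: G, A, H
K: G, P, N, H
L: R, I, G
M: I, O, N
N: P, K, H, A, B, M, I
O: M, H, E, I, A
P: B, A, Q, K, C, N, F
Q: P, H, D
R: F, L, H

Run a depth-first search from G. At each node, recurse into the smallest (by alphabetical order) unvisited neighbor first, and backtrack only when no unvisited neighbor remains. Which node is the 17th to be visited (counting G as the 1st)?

Visit G
G → A
A → I
I → E
E → F
F → D
D → B
B → N
N → H
H → J
H → K
K → P
P → C
P → Q
H → O
O → M
H → R
R → L

Visit order: G, A, I, E, F, D, B, N, H, J, K, P, C, Q, O, M, R, L

R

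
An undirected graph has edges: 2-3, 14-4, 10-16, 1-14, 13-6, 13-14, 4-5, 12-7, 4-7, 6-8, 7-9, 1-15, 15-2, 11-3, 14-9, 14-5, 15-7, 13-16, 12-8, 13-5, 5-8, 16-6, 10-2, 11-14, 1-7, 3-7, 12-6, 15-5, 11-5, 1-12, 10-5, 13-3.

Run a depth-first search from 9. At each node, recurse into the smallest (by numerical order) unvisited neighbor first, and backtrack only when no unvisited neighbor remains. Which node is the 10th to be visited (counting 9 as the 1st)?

11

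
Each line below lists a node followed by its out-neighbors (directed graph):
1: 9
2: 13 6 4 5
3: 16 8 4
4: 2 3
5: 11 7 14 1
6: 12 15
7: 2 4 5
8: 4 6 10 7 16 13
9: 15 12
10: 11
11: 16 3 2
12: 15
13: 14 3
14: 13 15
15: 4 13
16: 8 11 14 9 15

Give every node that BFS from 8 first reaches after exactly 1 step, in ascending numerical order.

Level 0: 8
Level 1: 4, 6, 7, 10, 13, 16
Level 2: 2, 3, 5, 9, 11, 12, 14, 15
Level 3: 1

4, 6, 7, 10, 13, 16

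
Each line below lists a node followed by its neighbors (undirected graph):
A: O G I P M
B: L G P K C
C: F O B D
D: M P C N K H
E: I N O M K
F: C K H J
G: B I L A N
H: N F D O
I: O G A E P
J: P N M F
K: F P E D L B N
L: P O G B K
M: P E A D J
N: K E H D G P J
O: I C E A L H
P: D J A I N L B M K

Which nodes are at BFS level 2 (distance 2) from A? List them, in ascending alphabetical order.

B, C, D, E, H, J, K, L, N

Level 0: A
Level 1: G, I, M, O, P
Level 2: B, C, D, E, H, J, K, L, N
Level 3: F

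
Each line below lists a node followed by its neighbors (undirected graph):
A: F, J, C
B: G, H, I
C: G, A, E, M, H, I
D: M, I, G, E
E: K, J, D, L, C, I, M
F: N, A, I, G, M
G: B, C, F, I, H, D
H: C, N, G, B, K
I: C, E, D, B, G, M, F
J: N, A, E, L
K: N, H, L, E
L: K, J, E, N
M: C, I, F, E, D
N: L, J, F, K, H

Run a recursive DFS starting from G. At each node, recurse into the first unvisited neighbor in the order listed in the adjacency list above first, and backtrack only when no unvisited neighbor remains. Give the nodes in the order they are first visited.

Visit G
G → B
B → H
H → C
C → A
A → F
F → N
N → L
L → K
K → E
E → J
E → D
D → M
M → I

G → B → H → C → A → F → N → L → K → E → J → D → M → I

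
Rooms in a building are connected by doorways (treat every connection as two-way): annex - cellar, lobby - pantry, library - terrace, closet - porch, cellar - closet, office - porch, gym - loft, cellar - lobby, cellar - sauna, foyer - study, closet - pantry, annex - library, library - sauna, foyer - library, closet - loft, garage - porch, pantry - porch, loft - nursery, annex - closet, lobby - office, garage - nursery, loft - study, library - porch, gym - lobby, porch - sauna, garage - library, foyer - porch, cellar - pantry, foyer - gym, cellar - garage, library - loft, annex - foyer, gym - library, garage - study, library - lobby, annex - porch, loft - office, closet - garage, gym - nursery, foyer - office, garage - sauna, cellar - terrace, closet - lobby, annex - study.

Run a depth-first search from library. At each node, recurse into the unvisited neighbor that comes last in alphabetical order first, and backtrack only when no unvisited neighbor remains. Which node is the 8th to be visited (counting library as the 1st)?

Visit library
library → terrace
terrace → cellar
cellar → sauna
sauna → porch
porch → pantry
pantry → lobby
lobby → office
office → loft
loft → study
study → garage
garage → nursery
nursery → gym
gym → foyer
foyer → annex
annex → closet

Visit order: library, terrace, cellar, sauna, porch, pantry, lobby, office, loft, study, garage, nursery, gym, foyer, annex, closet

office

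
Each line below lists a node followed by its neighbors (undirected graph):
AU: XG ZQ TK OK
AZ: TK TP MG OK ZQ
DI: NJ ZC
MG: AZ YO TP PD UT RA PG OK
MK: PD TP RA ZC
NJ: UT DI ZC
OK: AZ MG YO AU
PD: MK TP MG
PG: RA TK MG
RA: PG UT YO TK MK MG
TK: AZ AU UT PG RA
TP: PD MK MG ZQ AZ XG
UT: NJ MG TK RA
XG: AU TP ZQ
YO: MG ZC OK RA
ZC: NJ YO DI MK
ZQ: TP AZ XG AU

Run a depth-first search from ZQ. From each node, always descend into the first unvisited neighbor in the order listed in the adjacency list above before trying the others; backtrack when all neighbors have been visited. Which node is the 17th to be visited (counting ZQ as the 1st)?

Visit ZQ
ZQ → TP
TP → PD
PD → MK
MK → RA
RA → PG
PG → TK
TK → AZ
AZ → MG
MG → YO
YO → ZC
ZC → NJ
NJ → UT
NJ → DI
YO → OK
OK → AU
AU → XG

Visit order: ZQ, TP, PD, MK, RA, PG, TK, AZ, MG, YO, ZC, NJ, UT, DI, OK, AU, XG

XG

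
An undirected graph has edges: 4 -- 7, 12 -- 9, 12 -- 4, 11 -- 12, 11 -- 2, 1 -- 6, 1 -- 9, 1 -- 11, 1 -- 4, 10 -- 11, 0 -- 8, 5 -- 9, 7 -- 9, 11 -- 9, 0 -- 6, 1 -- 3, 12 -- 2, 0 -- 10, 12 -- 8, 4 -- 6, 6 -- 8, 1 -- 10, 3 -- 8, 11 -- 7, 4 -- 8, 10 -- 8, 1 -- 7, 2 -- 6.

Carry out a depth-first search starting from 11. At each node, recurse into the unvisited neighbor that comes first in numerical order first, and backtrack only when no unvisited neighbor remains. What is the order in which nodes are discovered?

Visit 11
11 → 1
1 → 3
3 → 8
8 → 0
0 → 6
6 → 2
2 → 12
12 → 4
4 → 7
7 → 9
9 → 5
0 → 10

11 → 1 → 3 → 8 → 0 → 6 → 2 → 12 → 4 → 7 → 9 → 5 → 10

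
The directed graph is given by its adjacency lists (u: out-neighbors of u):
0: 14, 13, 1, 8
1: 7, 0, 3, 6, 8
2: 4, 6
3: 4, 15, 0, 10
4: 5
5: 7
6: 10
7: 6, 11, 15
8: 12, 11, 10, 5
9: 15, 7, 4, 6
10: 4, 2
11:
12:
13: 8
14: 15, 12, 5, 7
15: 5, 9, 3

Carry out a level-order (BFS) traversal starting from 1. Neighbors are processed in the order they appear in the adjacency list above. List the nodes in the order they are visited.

1 → 7 → 0 → 3 → 6 → 8 → 11 → 15 → 14 → 13 → 4 → 10 → 12 → 5 → 9 → 2

Visit 1; enqueue 7, 0, 3, 6, 8 → queue [7, 0, 3, 6, 8]
Visit 7; enqueue 11, 15 → queue [0, 3, 6, 8, 11, 15]
Visit 0; enqueue 14, 13 → queue [3, 6, 8, 11, 15, 14, 13]
Visit 3; enqueue 4, 10 → queue [6, 8, 11, 15, 14, 13, 4, 10]
Visit 6 → queue [8, 11, 15, 14, 13, 4, 10]
Visit 8; enqueue 12, 5 → queue [11, 15, 14, 13, 4, 10, 12, 5]
Visit 11 → queue [15, 14, 13, 4, 10, 12, 5]
Visit 15; enqueue 9 → queue [14, 13, 4, 10, 12, 5, 9]
Visit 14 → queue [13, 4, 10, 12, 5, 9]
Visit 13 → queue [4, 10, 12, 5, 9]
Visit 4 → queue [10, 12, 5, 9]
Visit 10; enqueue 2 → queue [12, 5, 9, 2]
Visit 12 → queue [5, 9, 2]
Visit 5 → queue [9, 2]
Visit 9 → queue [2]
Visit 2 → queue []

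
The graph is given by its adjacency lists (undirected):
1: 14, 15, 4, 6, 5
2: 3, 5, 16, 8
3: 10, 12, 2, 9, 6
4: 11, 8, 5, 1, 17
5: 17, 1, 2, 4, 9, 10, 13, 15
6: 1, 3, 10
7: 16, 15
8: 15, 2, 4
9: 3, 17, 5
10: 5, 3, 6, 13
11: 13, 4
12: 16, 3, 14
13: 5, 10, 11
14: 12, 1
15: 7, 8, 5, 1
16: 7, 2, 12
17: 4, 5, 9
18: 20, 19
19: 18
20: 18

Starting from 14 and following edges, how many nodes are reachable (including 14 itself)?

17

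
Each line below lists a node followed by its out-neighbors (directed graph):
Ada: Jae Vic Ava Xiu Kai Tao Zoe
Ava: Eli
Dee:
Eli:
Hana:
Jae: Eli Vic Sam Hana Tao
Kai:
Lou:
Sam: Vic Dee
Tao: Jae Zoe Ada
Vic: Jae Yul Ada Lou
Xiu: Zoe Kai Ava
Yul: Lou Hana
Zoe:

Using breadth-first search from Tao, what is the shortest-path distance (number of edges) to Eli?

2

Level 0: Tao
Level 1: Ada, Jae, Zoe
Level 2: Ava, Eli, Hana, Kai, Sam, Vic, Xiu
Level 3: Dee, Lou, Yul
Eli first appears at level 2.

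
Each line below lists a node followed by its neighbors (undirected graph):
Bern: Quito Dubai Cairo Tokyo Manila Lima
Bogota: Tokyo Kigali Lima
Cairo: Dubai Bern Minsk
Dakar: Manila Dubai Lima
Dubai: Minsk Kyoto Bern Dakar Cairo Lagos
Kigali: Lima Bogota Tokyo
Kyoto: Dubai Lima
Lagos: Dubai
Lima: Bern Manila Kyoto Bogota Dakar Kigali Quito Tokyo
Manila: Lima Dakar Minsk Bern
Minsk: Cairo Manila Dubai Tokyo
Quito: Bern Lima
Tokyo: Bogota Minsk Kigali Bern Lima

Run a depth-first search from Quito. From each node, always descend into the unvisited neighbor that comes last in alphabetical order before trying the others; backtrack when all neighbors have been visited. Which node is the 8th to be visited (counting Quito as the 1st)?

Lagos

Visit Quito
Quito → Lima
Lima → Tokyo
Tokyo → Minsk
Minsk → Manila
Manila → Dakar
Dakar → Dubai
Dubai → Lagos
Dubai → Kyoto
Dubai → Cairo
Cairo → Bern
Tokyo → Kigali
Kigali → Bogota

Visit order: Quito, Lima, Tokyo, Minsk, Manila, Dakar, Dubai, Lagos, Kyoto, Cairo, Bern, Kigali, Bogota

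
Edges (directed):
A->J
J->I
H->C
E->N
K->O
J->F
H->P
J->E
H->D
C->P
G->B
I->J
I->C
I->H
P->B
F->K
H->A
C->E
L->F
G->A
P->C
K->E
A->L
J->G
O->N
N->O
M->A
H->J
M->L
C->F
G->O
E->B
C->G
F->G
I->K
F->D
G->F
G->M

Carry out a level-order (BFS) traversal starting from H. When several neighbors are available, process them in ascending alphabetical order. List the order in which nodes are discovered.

Visit H; enqueue A, C, D, J, P → queue [A, C, D, J, P]
Visit A; enqueue L → queue [C, D, J, P, L]
Visit C; enqueue E, F, G → queue [D, J, P, L, E, F, G]
Visit D → queue [J, P, L, E, F, G]
Visit J; enqueue I → queue [P, L, E, F, G, I]
Visit P; enqueue B → queue [L, E, F, G, I, B]
Visit L → queue [E, F, G, I, B]
Visit E; enqueue N → queue [F, G, I, B, N]
Visit F; enqueue K → queue [G, I, B, N, K]
Visit G; enqueue M, O → queue [I, B, N, K, M, O]
Visit I → queue [B, N, K, M, O]
Visit B → queue [N, K, M, O]
Visit N → queue [K, M, O]
Visit K → queue [M, O]
Visit M → queue [O]
Visit O → queue []

H -> A -> C -> D -> J -> P -> L -> E -> F -> G -> I -> B -> N -> K -> M -> O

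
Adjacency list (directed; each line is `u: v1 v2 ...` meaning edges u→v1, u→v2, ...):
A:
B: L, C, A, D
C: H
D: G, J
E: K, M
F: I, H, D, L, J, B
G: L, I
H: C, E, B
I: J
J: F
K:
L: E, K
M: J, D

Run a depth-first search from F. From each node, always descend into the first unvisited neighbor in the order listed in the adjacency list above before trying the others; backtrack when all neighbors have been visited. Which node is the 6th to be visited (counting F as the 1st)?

Visit F
F → I
I → J
F → H
H → C
H → E
E → K
E → M
M → D
D → G
G → L
H → B
B → A

Visit order: F, I, J, H, C, E, K, M, D, G, L, B, A

E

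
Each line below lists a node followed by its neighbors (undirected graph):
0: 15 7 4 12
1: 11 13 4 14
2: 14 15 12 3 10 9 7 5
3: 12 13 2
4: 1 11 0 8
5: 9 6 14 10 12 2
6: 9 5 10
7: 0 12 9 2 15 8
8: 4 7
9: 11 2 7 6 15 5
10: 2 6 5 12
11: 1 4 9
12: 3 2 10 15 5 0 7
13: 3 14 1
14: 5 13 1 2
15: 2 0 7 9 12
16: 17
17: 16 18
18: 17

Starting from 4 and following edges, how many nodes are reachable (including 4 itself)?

16

BFS from 4 visits: 4, 1, 11, 0, 8, 13, 14, 9, 15, 7, 12, 3, 5, 2, 6, 10
Reachable nodes: 16 of 19 total.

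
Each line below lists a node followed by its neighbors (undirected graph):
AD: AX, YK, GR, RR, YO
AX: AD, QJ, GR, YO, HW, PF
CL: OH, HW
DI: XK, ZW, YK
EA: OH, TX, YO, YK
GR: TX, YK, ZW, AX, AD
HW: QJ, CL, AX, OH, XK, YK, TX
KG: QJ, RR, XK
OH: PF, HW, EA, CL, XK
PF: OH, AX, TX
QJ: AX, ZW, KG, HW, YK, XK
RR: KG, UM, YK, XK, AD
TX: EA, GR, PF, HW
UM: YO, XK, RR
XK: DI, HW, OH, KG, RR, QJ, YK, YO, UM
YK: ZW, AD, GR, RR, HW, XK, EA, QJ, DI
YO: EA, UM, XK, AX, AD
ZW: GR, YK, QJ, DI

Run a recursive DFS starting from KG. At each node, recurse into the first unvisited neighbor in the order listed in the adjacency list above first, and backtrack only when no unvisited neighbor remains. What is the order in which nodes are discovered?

Visit KG
KG → QJ
QJ → AX
AX → AD
AD → YK
YK → ZW
ZW → GR
GR → TX
TX → EA
EA → OH
OH → PF
OH → HW
HW → CL
HW → XK
XK → DI
XK → RR
RR → UM
UM → YO

KG → QJ → AX → AD → YK → ZW → GR → TX → EA → OH → PF → HW → CL → XK → DI → RR → UM → YO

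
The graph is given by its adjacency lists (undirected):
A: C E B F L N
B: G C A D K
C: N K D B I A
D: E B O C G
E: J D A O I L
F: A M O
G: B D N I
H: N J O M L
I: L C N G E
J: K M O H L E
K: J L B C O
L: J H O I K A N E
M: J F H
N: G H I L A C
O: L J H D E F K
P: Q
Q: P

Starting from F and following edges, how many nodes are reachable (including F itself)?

15

BFS from F visits: F, A, M, O, C, E, B, L, N, J, H, D, K, I, G
Reachable nodes: 15 of 17 total.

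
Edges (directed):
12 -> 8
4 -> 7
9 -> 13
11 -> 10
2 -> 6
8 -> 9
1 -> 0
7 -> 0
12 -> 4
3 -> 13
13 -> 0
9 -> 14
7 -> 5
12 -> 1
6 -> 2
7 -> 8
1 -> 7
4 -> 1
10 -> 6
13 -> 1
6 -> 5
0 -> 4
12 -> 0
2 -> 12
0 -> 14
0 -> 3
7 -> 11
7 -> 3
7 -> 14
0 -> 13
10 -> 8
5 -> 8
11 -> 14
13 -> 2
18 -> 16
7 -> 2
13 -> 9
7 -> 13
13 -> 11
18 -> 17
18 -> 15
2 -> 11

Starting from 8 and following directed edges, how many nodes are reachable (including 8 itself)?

15

BFS from 8 visits: 8, 9, 13, 14, 0, 1, 2, 11, 3, 4, 7, 6, 12, 10, 5
Reachable nodes: 15 of 19 total.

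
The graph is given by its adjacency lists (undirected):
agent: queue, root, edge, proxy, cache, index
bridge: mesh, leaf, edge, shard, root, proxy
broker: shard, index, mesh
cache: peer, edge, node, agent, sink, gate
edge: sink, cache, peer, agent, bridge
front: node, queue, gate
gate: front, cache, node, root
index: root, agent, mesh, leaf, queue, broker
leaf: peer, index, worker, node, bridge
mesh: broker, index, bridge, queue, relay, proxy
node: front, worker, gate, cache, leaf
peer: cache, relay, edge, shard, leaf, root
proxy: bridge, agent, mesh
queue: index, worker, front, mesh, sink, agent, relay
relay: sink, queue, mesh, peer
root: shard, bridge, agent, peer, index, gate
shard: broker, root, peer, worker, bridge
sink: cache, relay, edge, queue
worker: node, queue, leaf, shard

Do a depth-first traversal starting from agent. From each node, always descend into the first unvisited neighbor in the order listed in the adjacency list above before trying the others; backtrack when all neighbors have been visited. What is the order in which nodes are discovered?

agent queue index root shard broker mesh bridge leaf peer cache edge sink relay node front gate worker proxy

Visit agent
agent → queue
queue → index
index → root
root → shard
shard → broker
broker → mesh
mesh → bridge
bridge → leaf
leaf → peer
peer → cache
cache → edge
edge → sink
sink → relay
cache → node
node → front
front → gate
node → worker
bridge → proxy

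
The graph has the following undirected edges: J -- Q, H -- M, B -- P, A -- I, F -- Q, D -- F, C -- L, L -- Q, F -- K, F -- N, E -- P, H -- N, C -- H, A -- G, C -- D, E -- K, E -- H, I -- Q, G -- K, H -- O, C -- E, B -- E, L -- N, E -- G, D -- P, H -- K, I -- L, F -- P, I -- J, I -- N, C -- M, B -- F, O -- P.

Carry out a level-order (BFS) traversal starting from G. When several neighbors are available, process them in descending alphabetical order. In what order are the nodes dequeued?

G -> K -> E -> A -> H -> F -> P -> C -> B -> I -> O -> N -> M -> Q -> D -> L -> J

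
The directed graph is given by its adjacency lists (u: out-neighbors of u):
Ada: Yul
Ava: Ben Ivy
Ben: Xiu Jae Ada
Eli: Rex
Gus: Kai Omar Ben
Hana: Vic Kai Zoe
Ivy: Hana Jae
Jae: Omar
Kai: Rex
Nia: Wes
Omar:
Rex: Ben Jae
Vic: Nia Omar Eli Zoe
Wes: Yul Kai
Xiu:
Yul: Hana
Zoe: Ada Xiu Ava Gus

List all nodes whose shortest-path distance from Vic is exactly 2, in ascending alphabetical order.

Ada, Ava, Gus, Rex, Wes, Xiu

Level 0: Vic
Level 1: Eli, Nia, Omar, Zoe
Level 2: Ada, Ava, Gus, Rex, Wes, Xiu
Level 3: Ben, Ivy, Jae, Kai, Yul
Level 4: Hana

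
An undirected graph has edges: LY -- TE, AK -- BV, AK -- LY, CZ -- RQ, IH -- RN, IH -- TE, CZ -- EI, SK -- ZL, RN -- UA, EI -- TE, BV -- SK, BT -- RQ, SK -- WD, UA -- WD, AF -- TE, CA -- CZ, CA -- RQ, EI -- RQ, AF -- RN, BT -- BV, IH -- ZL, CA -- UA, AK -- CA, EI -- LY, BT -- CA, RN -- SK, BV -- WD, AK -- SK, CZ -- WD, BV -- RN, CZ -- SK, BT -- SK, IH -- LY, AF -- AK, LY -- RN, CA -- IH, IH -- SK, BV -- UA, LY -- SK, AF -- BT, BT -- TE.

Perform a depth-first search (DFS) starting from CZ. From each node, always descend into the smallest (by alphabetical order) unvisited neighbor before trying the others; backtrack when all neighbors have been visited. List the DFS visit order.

Visit CZ
CZ → CA
CA → AK
AK → AF
AF → BT
BT → BV
BV → RN
RN → IH
IH → LY
LY → EI
EI → RQ
EI → TE
LY → SK
SK → WD
WD → UA
SK → ZL

CZ -> CA -> AK -> AF -> BT -> BV -> RN -> IH -> LY -> EI -> RQ -> TE -> SK -> WD -> UA -> ZL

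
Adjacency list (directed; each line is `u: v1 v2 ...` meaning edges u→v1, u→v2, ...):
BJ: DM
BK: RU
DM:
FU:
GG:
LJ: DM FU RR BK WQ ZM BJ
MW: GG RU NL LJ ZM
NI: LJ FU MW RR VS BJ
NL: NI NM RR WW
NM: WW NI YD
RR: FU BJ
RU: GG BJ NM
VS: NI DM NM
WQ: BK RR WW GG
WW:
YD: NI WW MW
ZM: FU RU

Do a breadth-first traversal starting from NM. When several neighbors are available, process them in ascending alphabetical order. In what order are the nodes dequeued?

Visit NM; enqueue NI, WW, YD → queue [NI, WW, YD]
Visit NI; enqueue BJ, FU, LJ, MW, RR, VS → queue [WW, YD, BJ, FU, LJ, MW, RR, VS]
Visit WW → queue [YD, BJ, FU, LJ, MW, RR, VS]
Visit YD → queue [BJ, FU, LJ, MW, RR, VS]
Visit BJ; enqueue DM → queue [FU, LJ, MW, RR, VS, DM]
Visit FU → queue [LJ, MW, RR, VS, DM]
Visit LJ; enqueue BK, WQ, ZM → queue [MW, RR, VS, DM, BK, WQ, ZM]
Visit MW; enqueue GG, NL, RU → queue [RR, VS, DM, BK, WQ, ZM, GG, NL, RU]
Visit RR → queue [VS, DM, BK, WQ, ZM, GG, NL, RU]
Visit VS → queue [DM, BK, WQ, ZM, GG, NL, RU]
Visit DM → queue [BK, WQ, ZM, GG, NL, RU]
Visit BK → queue [WQ, ZM, GG, NL, RU]
Visit WQ → queue [ZM, GG, NL, RU]
Visit ZM → queue [GG, NL, RU]
Visit GG → queue [NL, RU]
Visit NL → queue [RU]
Visit RU → queue []

NM -> NI -> WW -> YD -> BJ -> FU -> LJ -> MW -> RR -> VS -> DM -> BK -> WQ -> ZM -> GG -> NL -> RU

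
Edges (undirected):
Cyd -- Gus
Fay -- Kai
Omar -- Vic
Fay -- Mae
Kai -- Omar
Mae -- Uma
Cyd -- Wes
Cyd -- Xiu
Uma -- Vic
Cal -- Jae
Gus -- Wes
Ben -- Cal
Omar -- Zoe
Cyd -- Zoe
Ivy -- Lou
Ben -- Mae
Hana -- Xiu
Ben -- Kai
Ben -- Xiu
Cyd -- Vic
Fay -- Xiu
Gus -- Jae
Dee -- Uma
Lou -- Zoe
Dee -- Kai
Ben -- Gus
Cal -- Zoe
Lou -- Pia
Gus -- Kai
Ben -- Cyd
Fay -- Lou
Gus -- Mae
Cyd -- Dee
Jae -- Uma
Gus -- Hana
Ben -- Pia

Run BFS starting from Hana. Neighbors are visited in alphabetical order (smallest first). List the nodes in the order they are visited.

Hana, Gus, Xiu, Ben, Cyd, Jae, Kai, Mae, Wes, Fay, Cal, Pia, Dee, Vic, Zoe, Uma, Omar, Lou, Ivy

Visit Hana; enqueue Gus, Xiu → queue [Gus, Xiu]
Visit Gus; enqueue Ben, Cyd, Jae, Kai, Mae, Wes → queue [Xiu, Ben, Cyd, Jae, Kai, Mae, Wes]
Visit Xiu; enqueue Fay → queue [Ben, Cyd, Jae, Kai, Mae, Wes, Fay]
Visit Ben; enqueue Cal, Pia → queue [Cyd, Jae, Kai, Mae, Wes, Fay, Cal, Pia]
Visit Cyd; enqueue Dee, Vic, Zoe → queue [Jae, Kai, Mae, Wes, Fay, Cal, Pia, Dee, Vic, Zoe]
Visit Jae; enqueue Uma → queue [Kai, Mae, Wes, Fay, Cal, Pia, Dee, Vic, Zoe, Uma]
Visit Kai; enqueue Omar → queue [Mae, Wes, Fay, Cal, Pia, Dee, Vic, Zoe, Uma, Omar]
Visit Mae → queue [Wes, Fay, Cal, Pia, Dee, Vic, Zoe, Uma, Omar]
Visit Wes → queue [Fay, Cal, Pia, Dee, Vic, Zoe, Uma, Omar]
Visit Fay; enqueue Lou → queue [Cal, Pia, Dee, Vic, Zoe, Uma, Omar, Lou]
Visit Cal → queue [Pia, Dee, Vic, Zoe, Uma, Omar, Lou]
Visit Pia → queue [Dee, Vic, Zoe, Uma, Omar, Lou]
Visit Dee → queue [Vic, Zoe, Uma, Omar, Lou]
Visit Vic → queue [Zoe, Uma, Omar, Lou]
Visit Zoe → queue [Uma, Omar, Lou]
Visit Uma → queue [Omar, Lou]
Visit Omar → queue [Lou]
Visit Lou; enqueue Ivy → queue [Ivy]
Visit Ivy → queue []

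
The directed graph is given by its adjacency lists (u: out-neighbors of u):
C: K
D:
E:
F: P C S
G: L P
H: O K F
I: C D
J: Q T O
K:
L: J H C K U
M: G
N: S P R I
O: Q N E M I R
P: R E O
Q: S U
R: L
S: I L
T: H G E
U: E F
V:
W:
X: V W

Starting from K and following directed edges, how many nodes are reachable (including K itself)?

1

BFS from K visits: K
Reachable nodes: 1 of 22 total.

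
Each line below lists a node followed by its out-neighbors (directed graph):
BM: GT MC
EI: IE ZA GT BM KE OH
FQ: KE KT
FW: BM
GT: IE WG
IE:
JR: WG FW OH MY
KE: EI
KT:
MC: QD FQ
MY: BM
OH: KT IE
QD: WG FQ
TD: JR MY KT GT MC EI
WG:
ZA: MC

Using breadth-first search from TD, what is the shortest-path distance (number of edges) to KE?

Level 0: TD
Level 1: EI, GT, JR, KT, MC, MY
Level 2: BM, FQ, FW, IE, KE, OH, QD, WG, ZA
KE first appears at level 2.

2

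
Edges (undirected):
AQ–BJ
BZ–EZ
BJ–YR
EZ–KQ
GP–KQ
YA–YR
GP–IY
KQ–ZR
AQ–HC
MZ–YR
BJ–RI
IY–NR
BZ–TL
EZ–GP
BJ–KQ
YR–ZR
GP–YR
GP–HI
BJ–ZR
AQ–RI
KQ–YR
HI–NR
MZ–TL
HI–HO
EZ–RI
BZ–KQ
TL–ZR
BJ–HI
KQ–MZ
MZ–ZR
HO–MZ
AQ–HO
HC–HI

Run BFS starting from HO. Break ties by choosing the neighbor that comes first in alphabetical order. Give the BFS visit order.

HO AQ HI MZ BJ HC RI GP NR KQ TL YR ZR EZ IY BZ YA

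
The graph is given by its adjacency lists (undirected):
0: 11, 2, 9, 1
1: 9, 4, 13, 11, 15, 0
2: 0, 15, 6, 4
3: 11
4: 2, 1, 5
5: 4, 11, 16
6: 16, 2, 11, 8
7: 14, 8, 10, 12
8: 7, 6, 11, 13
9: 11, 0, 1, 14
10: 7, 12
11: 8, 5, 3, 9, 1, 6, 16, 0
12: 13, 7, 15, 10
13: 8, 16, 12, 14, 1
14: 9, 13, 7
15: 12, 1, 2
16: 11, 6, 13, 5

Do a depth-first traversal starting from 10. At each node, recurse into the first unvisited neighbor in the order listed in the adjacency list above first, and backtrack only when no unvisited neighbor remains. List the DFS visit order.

Visit 10
10 → 7
7 → 14
14 → 9
9 → 11
11 → 8
8 → 6
6 → 16
16 → 13
13 → 12
12 → 15
15 → 1
1 → 4
4 → 2
2 → 0
4 → 5
11 → 3

10, 7, 14, 9, 11, 8, 6, 16, 13, 12, 15, 1, 4, 2, 0, 5, 3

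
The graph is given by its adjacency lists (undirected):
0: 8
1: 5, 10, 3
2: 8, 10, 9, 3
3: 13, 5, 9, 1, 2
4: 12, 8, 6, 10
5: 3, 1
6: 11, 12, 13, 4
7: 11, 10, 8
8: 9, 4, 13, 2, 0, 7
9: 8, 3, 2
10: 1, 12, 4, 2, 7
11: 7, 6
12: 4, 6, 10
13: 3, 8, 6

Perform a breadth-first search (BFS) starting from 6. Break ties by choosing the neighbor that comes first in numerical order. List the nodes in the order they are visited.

Visit 6; enqueue 4, 11, 12, 13 → queue [4, 11, 12, 13]
Visit 4; enqueue 8, 10 → queue [11, 12, 13, 8, 10]
Visit 11; enqueue 7 → queue [12, 13, 8, 10, 7]
Visit 12 → queue [13, 8, 10, 7]
Visit 13; enqueue 3 → queue [8, 10, 7, 3]
Visit 8; enqueue 0, 2, 9 → queue [10, 7, 3, 0, 2, 9]
Visit 10; enqueue 1 → queue [7, 3, 0, 2, 9, 1]
Visit 7 → queue [3, 0, 2, 9, 1]
Visit 3; enqueue 5 → queue [0, 2, 9, 1, 5]
Visit 0 → queue [2, 9, 1, 5]
Visit 2 → queue [9, 1, 5]
Visit 9 → queue [1, 5]
Visit 1 → queue [5]
Visit 5 → queue []

6, 4, 11, 12, 13, 8, 10, 7, 3, 0, 2, 9, 1, 5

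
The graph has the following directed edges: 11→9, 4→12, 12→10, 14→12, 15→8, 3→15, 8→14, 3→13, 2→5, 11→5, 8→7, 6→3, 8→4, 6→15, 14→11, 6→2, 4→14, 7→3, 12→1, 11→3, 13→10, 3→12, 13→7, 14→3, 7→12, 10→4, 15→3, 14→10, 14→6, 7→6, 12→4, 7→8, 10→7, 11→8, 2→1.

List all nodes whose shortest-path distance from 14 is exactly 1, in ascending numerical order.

Level 0: 14
Level 1: 3, 6, 10, 11, 12
Level 2: 1, 2, 4, 5, 7, 8, 9, 13, 15

3, 6, 10, 11, 12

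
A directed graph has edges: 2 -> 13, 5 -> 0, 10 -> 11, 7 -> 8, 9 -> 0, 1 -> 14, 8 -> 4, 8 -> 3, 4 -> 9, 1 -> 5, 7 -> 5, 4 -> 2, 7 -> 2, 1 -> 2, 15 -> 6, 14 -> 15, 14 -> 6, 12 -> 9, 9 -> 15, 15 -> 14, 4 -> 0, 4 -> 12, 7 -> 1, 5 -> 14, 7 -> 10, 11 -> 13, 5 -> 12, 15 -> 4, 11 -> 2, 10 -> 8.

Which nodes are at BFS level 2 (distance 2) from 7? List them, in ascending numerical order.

0, 3, 4, 11, 12, 13, 14

Level 0: 7
Level 1: 1, 2, 5, 8, 10
Level 2: 0, 3, 4, 11, 12, 13, 14
Level 3: 6, 9, 15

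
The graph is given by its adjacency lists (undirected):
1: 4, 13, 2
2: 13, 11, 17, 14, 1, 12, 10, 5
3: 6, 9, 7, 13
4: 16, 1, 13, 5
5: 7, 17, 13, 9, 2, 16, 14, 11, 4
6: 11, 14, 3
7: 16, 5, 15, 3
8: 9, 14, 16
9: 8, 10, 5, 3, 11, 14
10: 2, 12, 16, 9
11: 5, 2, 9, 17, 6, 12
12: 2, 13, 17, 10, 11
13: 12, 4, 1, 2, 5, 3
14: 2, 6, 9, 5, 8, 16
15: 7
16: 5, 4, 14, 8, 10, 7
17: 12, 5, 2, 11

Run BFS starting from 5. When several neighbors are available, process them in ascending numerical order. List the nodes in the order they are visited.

Visit 5; enqueue 2, 4, 7, 9, 11, 13, 14, 16, 17 → queue [2, 4, 7, 9, 11, 13, 14, 16, 17]
Visit 2; enqueue 1, 10, 12 → queue [4, 7, 9, 11, 13, 14, 16, 17, 1, 10, 12]
Visit 4 → queue [7, 9, 11, 13, 14, 16, 17, 1, 10, 12]
Visit 7; enqueue 3, 15 → queue [9, 11, 13, 14, 16, 17, 1, 10, 12, 3, 15]
Visit 9; enqueue 8 → queue [11, 13, 14, 16, 17, 1, 10, 12, 3, 15, 8]
Visit 11; enqueue 6 → queue [13, 14, 16, 17, 1, 10, 12, 3, 15, 8, 6]
Visit 13 → queue [14, 16, 17, 1, 10, 12, 3, 15, 8, 6]
Visit 14 → queue [16, 17, 1, 10, 12, 3, 15, 8, 6]
Visit 16 → queue [17, 1, 10, 12, 3, 15, 8, 6]
Visit 17 → queue [1, 10, 12, 3, 15, 8, 6]
Visit 1 → queue [10, 12, 3, 15, 8, 6]
Visit 10 → queue [12, 3, 15, 8, 6]
Visit 12 → queue [3, 15, 8, 6]
Visit 3 → queue [15, 8, 6]
Visit 15 → queue [8, 6]
Visit 8 → queue [6]
Visit 6 → queue []

5, 2, 4, 7, 9, 11, 13, 14, 16, 17, 1, 10, 12, 3, 15, 8, 6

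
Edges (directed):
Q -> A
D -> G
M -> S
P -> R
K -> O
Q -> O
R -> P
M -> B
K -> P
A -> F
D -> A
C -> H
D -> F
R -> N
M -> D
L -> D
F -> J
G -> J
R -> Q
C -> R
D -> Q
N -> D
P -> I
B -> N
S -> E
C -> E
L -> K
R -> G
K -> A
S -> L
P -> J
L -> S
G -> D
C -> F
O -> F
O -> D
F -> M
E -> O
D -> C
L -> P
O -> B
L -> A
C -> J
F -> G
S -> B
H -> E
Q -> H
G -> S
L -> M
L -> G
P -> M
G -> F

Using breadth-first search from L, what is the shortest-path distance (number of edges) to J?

2

Level 0: L
Level 1: A, D, G, K, M, P, S
Level 2: B, C, E, F, I, J, O, Q, R
Level 3: H, N
J first appears at level 2.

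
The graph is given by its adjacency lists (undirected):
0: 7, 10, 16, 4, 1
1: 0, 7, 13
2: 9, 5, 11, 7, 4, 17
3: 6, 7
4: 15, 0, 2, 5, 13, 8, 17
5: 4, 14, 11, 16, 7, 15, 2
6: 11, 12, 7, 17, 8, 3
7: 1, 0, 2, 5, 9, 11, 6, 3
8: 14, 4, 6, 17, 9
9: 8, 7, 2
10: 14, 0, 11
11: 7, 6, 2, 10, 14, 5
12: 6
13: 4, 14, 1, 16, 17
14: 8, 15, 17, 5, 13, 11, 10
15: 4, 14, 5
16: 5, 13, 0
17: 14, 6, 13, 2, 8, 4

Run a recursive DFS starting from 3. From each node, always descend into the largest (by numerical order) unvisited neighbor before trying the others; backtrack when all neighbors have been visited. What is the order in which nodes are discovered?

3 → 7 → 11 → 14 → 17 → 13 → 16 → 5 → 15 → 4 → 8 → 9 → 2 → 6 → 12 → 0 → 10 → 1

Visit 3
3 → 7
7 → 11
11 → 14
14 → 17
17 → 13
13 → 16
16 → 5
5 → 15
15 → 4
4 → 8
8 → 9
9 → 2
8 → 6
6 → 12
4 → 0
0 → 10
0 → 1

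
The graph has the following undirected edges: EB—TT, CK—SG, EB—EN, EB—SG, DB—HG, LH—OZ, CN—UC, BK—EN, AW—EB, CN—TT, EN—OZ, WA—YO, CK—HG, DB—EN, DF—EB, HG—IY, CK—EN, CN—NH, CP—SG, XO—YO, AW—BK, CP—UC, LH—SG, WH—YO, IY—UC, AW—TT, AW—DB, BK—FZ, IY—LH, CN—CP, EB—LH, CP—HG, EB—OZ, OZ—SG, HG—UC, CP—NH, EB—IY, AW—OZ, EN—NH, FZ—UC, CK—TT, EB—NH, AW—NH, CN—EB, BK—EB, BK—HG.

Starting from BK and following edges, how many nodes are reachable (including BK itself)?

BFS from BK visits: BK, HG, FZ, EN, EB, AW, UC, IY, DB, CP, CK, OZ, NH, TT, SG, LH, DF, CN
Reachable nodes: 18 of 22 total.

18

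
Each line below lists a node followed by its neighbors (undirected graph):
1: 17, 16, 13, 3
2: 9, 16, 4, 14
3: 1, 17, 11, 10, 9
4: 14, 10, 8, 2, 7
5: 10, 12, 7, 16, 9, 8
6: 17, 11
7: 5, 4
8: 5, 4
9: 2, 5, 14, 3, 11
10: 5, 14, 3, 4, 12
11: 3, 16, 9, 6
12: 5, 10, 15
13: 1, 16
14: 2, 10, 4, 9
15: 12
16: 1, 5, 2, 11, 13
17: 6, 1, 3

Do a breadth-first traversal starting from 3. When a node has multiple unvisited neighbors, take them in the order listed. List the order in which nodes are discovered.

3 1 17 11 10 9 16 13 6 5 14 4 12 2 7 8 15

Visit 3; enqueue 1, 17, 11, 10, 9 → queue [1, 17, 11, 10, 9]
Visit 1; enqueue 16, 13 → queue [17, 11, 10, 9, 16, 13]
Visit 17; enqueue 6 → queue [11, 10, 9, 16, 13, 6]
Visit 11 → queue [10, 9, 16, 13, 6]
Visit 10; enqueue 5, 14, 4, 12 → queue [9, 16, 13, 6, 5, 14, 4, 12]
Visit 9; enqueue 2 → queue [16, 13, 6, 5, 14, 4, 12, 2]
Visit 16 → queue [13, 6, 5, 14, 4, 12, 2]
Visit 13 → queue [6, 5, 14, 4, 12, 2]
Visit 6 → queue [5, 14, 4, 12, 2]
Visit 5; enqueue 7, 8 → queue [14, 4, 12, 2, 7, 8]
Visit 14 → queue [4, 12, 2, 7, 8]
Visit 4 → queue [12, 2, 7, 8]
Visit 12; enqueue 15 → queue [2, 7, 8, 15]
Visit 2 → queue [7, 8, 15]
Visit 7 → queue [8, 15]
Visit 8 → queue [15]
Visit 15 → queue []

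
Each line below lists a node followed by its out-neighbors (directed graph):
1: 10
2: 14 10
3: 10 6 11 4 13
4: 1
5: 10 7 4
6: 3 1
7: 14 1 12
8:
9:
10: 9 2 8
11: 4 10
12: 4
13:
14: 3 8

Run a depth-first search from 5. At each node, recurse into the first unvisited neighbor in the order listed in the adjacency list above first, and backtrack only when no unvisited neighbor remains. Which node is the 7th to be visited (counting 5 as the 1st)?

6

Visit 5
5 → 10
10 → 9
10 → 2
2 → 14
14 → 3
3 → 6
6 → 1
3 → 11
11 → 4
3 → 13
14 → 8
5 → 7
7 → 12

Visit order: 5, 10, 9, 2, 14, 3, 6, 1, 11, 4, 13, 8, 7, 12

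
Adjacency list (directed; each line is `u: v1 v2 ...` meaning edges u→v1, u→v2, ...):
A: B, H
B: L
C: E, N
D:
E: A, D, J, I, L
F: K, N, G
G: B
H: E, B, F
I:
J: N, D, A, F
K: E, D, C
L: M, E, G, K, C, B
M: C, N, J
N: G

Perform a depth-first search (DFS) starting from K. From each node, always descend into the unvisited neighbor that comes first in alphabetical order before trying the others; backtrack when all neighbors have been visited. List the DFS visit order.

K C E A B L G M J D F N H I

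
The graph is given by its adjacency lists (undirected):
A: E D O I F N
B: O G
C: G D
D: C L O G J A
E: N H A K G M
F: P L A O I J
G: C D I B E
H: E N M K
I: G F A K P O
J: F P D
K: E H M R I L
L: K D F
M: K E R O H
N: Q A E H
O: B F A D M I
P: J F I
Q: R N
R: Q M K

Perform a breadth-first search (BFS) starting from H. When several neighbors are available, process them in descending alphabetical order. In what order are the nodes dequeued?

H -> N -> M -> K -> E -> Q -> A -> R -> O -> L -> I -> G -> F -> D -> B -> P -> C -> J

Visit H; enqueue N, M, K, E → queue [N, M, K, E]
Visit N; enqueue Q, A → queue [M, K, E, Q, A]
Visit M; enqueue R, O → queue [K, E, Q, A, R, O]
Visit K; enqueue L, I → queue [E, Q, A, R, O, L, I]
Visit E; enqueue G → queue [Q, A, R, O, L, I, G]
Visit Q → queue [A, R, O, L, I, G]
Visit A; enqueue F, D → queue [R, O, L, I, G, F, D]
Visit R → queue [O, L, I, G, F, D]
Visit O; enqueue B → queue [L, I, G, F, D, B]
Visit L → queue [I, G, F, D, B]
Visit I; enqueue P → queue [G, F, D, B, P]
Visit G; enqueue C → queue [F, D, B, P, C]
Visit F; enqueue J → queue [D, B, P, C, J]
Visit D → queue [B, P, C, J]
Visit B → queue [P, C, J]
Visit P → queue [C, J]
Visit C → queue [J]
Visit J → queue []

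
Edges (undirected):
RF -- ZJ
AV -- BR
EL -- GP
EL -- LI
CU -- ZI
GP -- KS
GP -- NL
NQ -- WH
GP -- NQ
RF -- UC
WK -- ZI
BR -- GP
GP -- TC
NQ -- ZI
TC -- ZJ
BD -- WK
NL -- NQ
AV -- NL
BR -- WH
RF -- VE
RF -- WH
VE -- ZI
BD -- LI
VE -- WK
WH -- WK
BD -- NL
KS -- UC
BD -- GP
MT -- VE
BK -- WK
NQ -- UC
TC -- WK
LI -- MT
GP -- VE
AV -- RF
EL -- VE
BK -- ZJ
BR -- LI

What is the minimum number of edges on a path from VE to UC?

2

Level 0: VE
Level 1: EL, GP, MT, RF, WK, ZI
Level 2: AV, BD, BK, BR, CU, KS, LI, NL, NQ, TC, UC, WH, ZJ
UC first appears at level 2.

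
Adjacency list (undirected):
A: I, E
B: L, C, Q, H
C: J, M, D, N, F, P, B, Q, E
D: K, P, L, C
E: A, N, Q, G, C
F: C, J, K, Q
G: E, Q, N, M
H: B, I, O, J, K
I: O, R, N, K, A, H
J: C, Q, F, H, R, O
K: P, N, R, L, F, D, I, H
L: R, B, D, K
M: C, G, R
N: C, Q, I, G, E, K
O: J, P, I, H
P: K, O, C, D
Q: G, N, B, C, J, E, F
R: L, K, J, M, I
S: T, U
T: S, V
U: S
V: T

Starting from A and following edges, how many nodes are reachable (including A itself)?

BFS from A visits: A, I, E, O, R, N, K, H, Q, G, C, J, P, L, M, F, D, B
Reachable nodes: 18 of 22 total.

18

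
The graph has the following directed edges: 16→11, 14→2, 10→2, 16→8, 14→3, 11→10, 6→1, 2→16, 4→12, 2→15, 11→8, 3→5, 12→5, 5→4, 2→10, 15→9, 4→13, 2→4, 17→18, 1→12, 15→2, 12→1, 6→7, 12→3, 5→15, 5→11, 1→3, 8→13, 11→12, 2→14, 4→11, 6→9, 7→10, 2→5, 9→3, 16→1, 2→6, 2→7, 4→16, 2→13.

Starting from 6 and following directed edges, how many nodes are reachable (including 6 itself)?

16

BFS from 6 visits: 6, 1, 7, 9, 3, 12, 10, 5, 2, 4, 11, 15, 13, 14, 16, 8
Reachable nodes: 16 of 18 total.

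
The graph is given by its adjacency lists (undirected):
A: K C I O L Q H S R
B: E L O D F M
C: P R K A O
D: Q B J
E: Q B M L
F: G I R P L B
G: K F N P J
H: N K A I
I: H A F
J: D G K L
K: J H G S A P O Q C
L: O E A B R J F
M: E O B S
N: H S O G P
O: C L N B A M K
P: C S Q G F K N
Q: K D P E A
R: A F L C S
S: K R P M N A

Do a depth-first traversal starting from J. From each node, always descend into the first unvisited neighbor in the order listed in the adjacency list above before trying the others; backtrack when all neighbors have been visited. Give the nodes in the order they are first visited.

J → D → Q → K → H → N → S → R → A → C → P → G → F → I → L → O → B → E → M

Visit J
J → D
D → Q
Q → K
K → H
H → N
N → S
S → R
R → A
A → C
C → P
P → G
G → F
F → I
F → L
L → O
O → B
B → E
E → M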